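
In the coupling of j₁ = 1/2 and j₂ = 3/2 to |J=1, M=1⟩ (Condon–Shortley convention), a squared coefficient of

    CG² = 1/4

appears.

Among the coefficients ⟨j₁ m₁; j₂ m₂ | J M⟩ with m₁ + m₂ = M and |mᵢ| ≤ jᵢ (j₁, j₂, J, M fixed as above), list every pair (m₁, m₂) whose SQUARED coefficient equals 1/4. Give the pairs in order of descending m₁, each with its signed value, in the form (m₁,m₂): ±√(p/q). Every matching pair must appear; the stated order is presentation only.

Admissible pairs with m₁+m₂ = M = 1: (-1/2,3/2), (1/2,1/2)
  (m₁,m₂)=(1/2,1/2): CG² = 1/4, CG = +√(1/4)   ← matches the target
  (m₁,m₂)=(-1/2,3/2): CG² = 3/4, CG = −√(3/4)
Pairs with CG² = 1/4: (1/2,1/2): +√(1/4)

(1/2,1/2): +√(1/4)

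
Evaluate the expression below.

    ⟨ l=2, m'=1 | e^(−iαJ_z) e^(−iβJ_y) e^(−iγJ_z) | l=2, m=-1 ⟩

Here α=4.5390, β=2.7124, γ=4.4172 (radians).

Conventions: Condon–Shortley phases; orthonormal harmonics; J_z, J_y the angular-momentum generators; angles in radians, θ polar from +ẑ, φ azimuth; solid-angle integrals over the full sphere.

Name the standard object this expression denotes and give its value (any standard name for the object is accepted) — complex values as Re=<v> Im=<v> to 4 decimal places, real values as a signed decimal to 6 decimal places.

Wigner D-matrix element, Re=-0.7757 Im=0.0949

This is a Wigner D-matrix element — the rotation-matrix element ⟨l m'| R(α,β,γ) |l m⟩ in the angular-momentum basis.
Split into d^2_{1,-1}(β=2.7124) × two z-phases.
Half-angle: c=0.212953, s=0.977062. N=√(6·1·1·6)=6.000000
The bounds max(0,m−m')=0 and min(l+m,l−m')=1 give 2 terms
  k=0: (−1)^2·6.0000/(2)·0.2130^2·0.9771^2 = +0.129877
  k=1: (−1)^3·6.0000/(6)·0.2130^0·0.9771^4 = -0.911359
d^2_{1,-1}(2.7124) = +0.129877 -0.911359 = -0.781481
D = (-0.172521+0.985006i)·(-0.781481)·(-0.290921-0.956747i) = -0.775692+0.094949i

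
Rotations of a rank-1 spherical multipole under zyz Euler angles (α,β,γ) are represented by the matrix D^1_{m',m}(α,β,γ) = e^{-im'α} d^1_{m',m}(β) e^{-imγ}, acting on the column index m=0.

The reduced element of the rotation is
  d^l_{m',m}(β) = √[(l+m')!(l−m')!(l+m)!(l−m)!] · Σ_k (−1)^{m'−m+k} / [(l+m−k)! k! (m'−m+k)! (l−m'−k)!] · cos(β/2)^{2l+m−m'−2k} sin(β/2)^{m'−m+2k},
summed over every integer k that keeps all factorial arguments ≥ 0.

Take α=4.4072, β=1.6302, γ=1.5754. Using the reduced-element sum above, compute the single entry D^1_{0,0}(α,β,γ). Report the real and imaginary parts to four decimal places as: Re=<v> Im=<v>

D^1_{0,0}(4.4072,1.6302,1.5754) = e^{-i·0·4.4072}·d^1_{0,0}(1.6302)·e^{-i·0·1.5754}. Compute d first:
With c≡cos(β/2)=0.685796 and s≡sin(β/2)=0.727794, N=[1·1·1·1]^{1/2}=1.000000
Admissible k: 0..1 (factorial args all ≥0)
  k=0: (−1)^0·1.0000/(1)·0.6858^2·0.7278^0 = +0.470316
  k=1: (−1)^1·1.0000/(1)·0.6858^0·0.7278^2 = -0.529684
d^1_{0,0}(1.6302) = +0.470316 -0.529684 = -0.059369
Phases: e^{-i·(0)·4.4072}=+1.000000+0.000000i, e^{-i·(0)·1.5754}=+1.000000+0.000000i ⇒ D=-0.059369+0.000000i

Re=-0.0594 Im=0.0000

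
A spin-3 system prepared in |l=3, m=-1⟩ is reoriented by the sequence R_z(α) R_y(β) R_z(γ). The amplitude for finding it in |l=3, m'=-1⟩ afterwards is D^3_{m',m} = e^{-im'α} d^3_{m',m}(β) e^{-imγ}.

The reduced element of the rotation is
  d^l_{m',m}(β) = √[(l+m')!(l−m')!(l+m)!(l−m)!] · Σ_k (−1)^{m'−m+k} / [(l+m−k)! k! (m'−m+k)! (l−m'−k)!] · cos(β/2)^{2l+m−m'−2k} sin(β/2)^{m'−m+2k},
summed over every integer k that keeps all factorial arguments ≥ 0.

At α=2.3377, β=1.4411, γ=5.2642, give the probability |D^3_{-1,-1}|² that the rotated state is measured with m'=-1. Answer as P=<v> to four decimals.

D^3_{-1,-1}(2.3377,1.4411,5.2642) = e^{-i·-1·2.3377}·d^3_{-1,-1}(1.4411)·e^{-i·-1·5.2642}. Compute d first:
With c≡cos(β/2)=0.751443 and s≡sin(β/2)=0.659798, N=[2·24·2·24]^{1/2}=48.000000
The bounds max(0,m−m')=0 and min(l+m,l−m')=2 give 3 terms
  k=0: (−1)^0·48.0000/(48)·0.7514^6·0.6598^0 = +0.180043
  k=1: (−1)^1·48.0000/(6)·0.7514^4·0.6598^2 = -1.110443
  k=2: (−1)^2·48.0000/(8)·0.7514^2·0.6598^4 = +0.642077
d^3_{-1,-1}(1.4411) = +0.180043 -1.110443 +0.642077 = -0.288322
|D^3_{-1,-1}|² = |d^3_{-1,-1}(β)|² = (-0.288322)² = 0.083130 (the z-rotation phases have unit modulus)

P=0.0831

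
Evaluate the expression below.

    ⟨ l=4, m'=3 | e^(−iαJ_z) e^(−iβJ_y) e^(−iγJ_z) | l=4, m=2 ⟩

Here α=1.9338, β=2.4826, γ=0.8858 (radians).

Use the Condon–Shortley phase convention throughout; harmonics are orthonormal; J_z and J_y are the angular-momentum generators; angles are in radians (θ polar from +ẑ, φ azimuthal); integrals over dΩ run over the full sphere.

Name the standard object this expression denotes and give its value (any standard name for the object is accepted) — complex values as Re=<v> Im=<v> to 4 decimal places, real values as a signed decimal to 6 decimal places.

Wigner D-matrix element, Re=0.0090 Im=-0.0311

This is a Wigner D-matrix element — the rotation-matrix element ⟨l m'| R(α,β,γ) |l m⟩ in the angular-momentum basis.
Split into d^4_{3,2}(β=2.4826) × two z-phases.
c=cos(2.482600/2)=0.323566, s=sin(2.482600/2)=0.946205; N=√[5040·1·720·2]=2693.993318
k∈{0,1} keeps every argument non-negative
  k=0: (−1)^1·2693.9933/(720)·0.3236^7·0.9462^1 = -0.001315
  k=1: (−1)^2·2693.9933/(240)·0.3236^5·0.9462^3 = +0.033726
d^4_{3,2}(2.4826) = -0.001315 +0.033726 = +0.032411
Phases: e^{-i·(3)·1.9338}=+0.886169+0.463362i, e^{-i·(2)·0.8858}=-0.199457-0.979907i ⇒ D=+0.008988-0.031140i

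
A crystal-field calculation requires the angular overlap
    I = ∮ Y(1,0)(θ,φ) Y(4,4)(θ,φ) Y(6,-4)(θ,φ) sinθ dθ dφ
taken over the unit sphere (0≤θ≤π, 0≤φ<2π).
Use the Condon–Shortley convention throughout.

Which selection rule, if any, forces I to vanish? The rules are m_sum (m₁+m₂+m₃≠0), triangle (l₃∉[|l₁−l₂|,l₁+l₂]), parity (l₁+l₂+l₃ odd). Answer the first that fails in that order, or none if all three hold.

m₁+m₂+m₃ = 0 + 4 − 4 = 0  ✓
triangle: need |l₁−l₂| ≤ l₃ ≤ l₁+l₂ = [3,5]; l₃=6 is outside  ✗
parity: l₁+l₂+l₃ = 11 is odd

triangle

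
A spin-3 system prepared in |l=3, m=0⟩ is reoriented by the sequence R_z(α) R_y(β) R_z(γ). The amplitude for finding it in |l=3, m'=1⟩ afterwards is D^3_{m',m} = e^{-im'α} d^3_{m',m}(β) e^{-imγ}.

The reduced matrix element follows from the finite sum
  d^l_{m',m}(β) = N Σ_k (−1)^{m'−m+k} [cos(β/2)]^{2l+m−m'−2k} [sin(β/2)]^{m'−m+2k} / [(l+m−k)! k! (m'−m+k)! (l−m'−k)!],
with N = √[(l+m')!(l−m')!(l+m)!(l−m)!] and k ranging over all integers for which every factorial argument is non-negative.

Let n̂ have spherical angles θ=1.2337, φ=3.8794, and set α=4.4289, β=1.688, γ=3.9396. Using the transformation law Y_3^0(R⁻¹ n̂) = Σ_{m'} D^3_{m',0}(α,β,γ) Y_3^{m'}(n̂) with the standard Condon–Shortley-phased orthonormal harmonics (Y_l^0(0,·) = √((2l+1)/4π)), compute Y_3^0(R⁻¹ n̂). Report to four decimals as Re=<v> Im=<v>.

Re=-0.0305 Im=0.0000

Need the full column D^3_{m',0} for m'=−3..3 at α=4.4289, β=1.6880, γ=3.9396.
cos(β/2)=0.664479, sin(β/2)=0.747307
d^3_{-3,0}: single k=3 term ⇒ +0.547590;  D = +0.411563+0.361208i
d^3_{-2,0}: k∈[2..3] ⇒ +0.596326 -0.754257 = -0.157931;  D = +0.133219-0.084822i
d^3_{-1,0}: k∈[1..3] ⇒ +0.335348 -1.272485 +0.536497 = -0.400640;  D = +0.112062+0.384649i
d^3_{0,0}: k∈[0..3] ⇒ +0.086077 -0.979863 +1.239370 -0.174178 = +0.171406;  D = +0.171406+0.000000i
d^3_{1,0}: k∈[0..2] ⇒ -0.335348 +1.272485 -0.536497 = +0.400640;  D = -0.112062+0.384649i
d^3_{2,0}: k∈[0..1] ⇒ +0.596326 -0.754257 = -0.157931;  D = +0.133219+0.084822i
d^3_{3,0}: single k=0 term ⇒ -0.547590;  D = -0.411563+0.361208i
Y_3^{m'}(θ=1.2337,φ=3.8794) and Σ D·Y over m':
  (+0.4116+0.3612i)·(+0.2102+0.2807i)  (+0.1332-0.0848i)·(+0.0286-0.2997i)  (+0.1121+0.3846i)·(+0.1022-0.0929i)  (+0.1714+0.0000i)·(-0.3028+0.0000i)  (-0.1121+0.3846i)·(-0.1022-0.0929i)  (+0.1332+0.0848i)·(+0.0286+0.2997i)  (-0.4116+0.3612i)·(-0.2102+0.2807i)
Y_3^0(R⁻¹ n̂) = -0.030511-0.000000i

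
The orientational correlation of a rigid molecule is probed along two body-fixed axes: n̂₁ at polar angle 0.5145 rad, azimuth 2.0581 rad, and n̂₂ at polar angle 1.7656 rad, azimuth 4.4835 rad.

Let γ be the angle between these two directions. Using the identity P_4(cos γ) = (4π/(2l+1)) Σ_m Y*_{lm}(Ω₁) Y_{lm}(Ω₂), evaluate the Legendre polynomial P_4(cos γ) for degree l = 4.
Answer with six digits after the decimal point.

Term-by-term m-sum for l=4 (normalisation 4π/9 = 1.396263):
  m=-4: (-0.009588, 0.024115) × (0.249827, 0.325082) = (-0.010235, 0.002908)  (running Σ = (-0.010235, 0.002908))
  m=-3: (0.129080, -0.014111) × (-0.145051, 0.176946) = (-0.016226, 0.024887)  (running Σ = (-0.026461, 0.027795))
  m=-2: (-0.195811, -0.288569) × (0.213075, 0.104979) = (-0.011429, -0.082043)  (running Σ = (-0.037890, -0.054248))
  m=-1: (-0.218727, 0.412746) × (-0.055809, 0.239555) = (-0.086668, -0.075432)  (running Σ = (-0.124558, -0.129680))
  m=0: (0.038718, -0.000000) × (0.203639, 0.000000) = (0.007884, 0.000000)  (running Σ = (-0.116674, -0.129680))
  m=1: (0.218727, 0.412746) × (0.055809, 0.239555) = (-0.086668, 0.075432)  (running Σ = (-0.203342, -0.054248))
  m=2: (-0.195811, 0.288569) × (0.213075, -0.104979) = (-0.011429, 0.082043)  (running Σ = (-0.214771, 0.027795))
  m=3: (-0.129080, -0.014111) × (0.145051, 0.176946) = (-0.016226, -0.024887)  (running Σ = (-0.230997, 0.002908))
  m=4: (-0.009588, -0.024115) × (0.249827, -0.325082) = (-0.010235, -0.002908)  (running Σ = (-0.241232, 0.000000))
Total Σ_m = (-0.241232, 0.000000). Multiply by 1.396263: (-0.336823, 0.000000). P_4(cos γ) = -0.336823

-0.336823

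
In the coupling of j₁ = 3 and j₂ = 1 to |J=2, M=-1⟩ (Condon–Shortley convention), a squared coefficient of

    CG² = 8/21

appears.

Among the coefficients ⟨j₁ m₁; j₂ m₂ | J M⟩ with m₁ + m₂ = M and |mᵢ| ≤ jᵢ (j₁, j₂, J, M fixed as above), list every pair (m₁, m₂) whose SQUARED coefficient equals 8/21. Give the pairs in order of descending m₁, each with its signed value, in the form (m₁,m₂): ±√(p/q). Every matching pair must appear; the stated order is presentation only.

Admissible pairs with m₁+m₂ = M = -1: (-2,1), (-1,0), (0,-1)
  (m₁,m₂)=(0,-1): CG² = 1/7, CG = +√(1/7)
  (m₁,m₂)=(-1,0): CG² = 8/21, CG = −√(8/21)   ← matches the target
  (m₁,m₂)=(-2,1): CG² = 10/21, CG = +√(10/21)
Pairs with CG² = 8/21: (-1,0): −√(8/21)

(-1,0): −√(8/21)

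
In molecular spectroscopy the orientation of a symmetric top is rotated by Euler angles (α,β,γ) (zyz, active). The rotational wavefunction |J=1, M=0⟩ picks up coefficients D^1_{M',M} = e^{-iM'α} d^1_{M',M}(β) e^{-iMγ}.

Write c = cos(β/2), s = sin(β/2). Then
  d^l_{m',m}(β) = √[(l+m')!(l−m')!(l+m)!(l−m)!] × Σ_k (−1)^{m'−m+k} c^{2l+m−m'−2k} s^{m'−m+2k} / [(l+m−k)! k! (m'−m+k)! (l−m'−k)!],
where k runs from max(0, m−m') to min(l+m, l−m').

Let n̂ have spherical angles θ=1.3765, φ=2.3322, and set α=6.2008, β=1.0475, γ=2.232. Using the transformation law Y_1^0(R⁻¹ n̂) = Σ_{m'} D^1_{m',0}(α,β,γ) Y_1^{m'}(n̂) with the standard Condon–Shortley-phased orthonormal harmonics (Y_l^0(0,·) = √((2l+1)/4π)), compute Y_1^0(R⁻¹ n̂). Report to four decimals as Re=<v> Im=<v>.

Need the full column D^1_{m',0} for m'=−1..1 at α=6.2008, β=1.0475, γ=2.2320.
cos(β/2)=0.865950, sin(β/2)=0.500131
d^1_{-1,0}: single k=1 term ⇒ +0.612479;  D = +0.610402-0.050402i
d^1_{0,0}: k∈[0..1] ⇒ +0.749869 -0.250131 = +0.499738;  D = +0.499738+0.000000i
d^1_{1,0}: single k=0 term ⇒ -0.612479;  D = -0.610402-0.050402i
Y_1^{m'}(θ=1.3765,φ=2.3322) and Σ D·Y over m':
  (+0.6104-0.0504i)·(-0.2339-0.2454i)  (+0.4997+0.0000i)·(+0.0943+0.0000i)  (-0.6104-0.0504i)·(+0.2339-0.2454i)
Y_1^0(R⁻¹ n̂) = -0.263119+0.000000i

Re=-0.2631 Im=0.0000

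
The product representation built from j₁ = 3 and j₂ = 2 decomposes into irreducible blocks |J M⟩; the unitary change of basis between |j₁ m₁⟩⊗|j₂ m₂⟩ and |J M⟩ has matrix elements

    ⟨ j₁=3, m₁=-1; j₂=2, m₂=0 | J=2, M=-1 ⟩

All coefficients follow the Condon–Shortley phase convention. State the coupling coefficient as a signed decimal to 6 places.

+0.377964

j₁+j₂−J=3  J+j₁−j₂=3  J−j₁+j₂=1  j₁+j₂+J+1=8
(j₁±m₁, j₂±m₂, J±M) = (2,4,2,2,1,3)
P² = 36/7
sum k=1..2:
  [1] −1/12 = -1/12
  [2] +1/4 = 1/4
S = 1/6
C² = P²·S² = 1/7 ; C = +0.377964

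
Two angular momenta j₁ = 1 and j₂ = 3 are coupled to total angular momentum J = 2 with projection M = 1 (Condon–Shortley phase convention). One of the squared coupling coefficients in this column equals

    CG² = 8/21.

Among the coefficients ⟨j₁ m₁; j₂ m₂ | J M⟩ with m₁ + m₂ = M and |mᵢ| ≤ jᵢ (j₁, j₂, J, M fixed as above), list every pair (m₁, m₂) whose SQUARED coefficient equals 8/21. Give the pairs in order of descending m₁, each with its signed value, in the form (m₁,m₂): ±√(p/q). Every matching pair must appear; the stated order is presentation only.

Admissible pairs with m₁+m₂ = M = 1: (-1,2), (0,1), (1,0)
  (m₁,m₂)=(1,0): CG² = 1/7, CG = +√(1/7)
  (m₁,m₂)=(0,1): CG² = 8/21, CG = −√(8/21)   ← matches the target
  (m₁,m₂)=(-1,2): CG² = 10/21, CG = +√(10/21)
Pairs with CG² = 8/21: (0,1): −√(8/21)

(0,1): −√(8/21)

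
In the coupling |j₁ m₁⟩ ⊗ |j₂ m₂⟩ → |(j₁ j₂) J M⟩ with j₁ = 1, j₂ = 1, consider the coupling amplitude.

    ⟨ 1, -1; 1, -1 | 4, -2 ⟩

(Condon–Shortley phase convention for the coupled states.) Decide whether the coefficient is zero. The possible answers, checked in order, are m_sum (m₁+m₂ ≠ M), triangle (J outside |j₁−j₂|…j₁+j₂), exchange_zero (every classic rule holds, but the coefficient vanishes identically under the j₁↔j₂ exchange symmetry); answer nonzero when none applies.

m-sum: m₁+m₂ = -1+(-1) = -2, M = -2  ✓
triangle: need |j₁−j₂| ≤ J ≤ j₁+j₂, i.e. J ∈ [0, 2]; J = 4 is outside ✗ ⇒ coefficient is 0

triangle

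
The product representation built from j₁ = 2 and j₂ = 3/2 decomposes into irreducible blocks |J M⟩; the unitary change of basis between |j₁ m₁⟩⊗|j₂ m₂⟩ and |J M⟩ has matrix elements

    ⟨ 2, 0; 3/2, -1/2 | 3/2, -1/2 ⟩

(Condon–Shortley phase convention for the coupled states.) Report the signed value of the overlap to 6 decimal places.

-0.447214

√[4·2!2!1!/6! · 2!2!1!2!1!2!] = √(16/45)
  +(−1)^0/∏(0,2,2,1,0,0)! = 1/4  (running 1/4)
  +(−1)^1/∏(1,1,1,0,1,1)! = -1  (running -3/4)
⟨..|..⟩ = √(16/45)·(-3/4) = -0.447214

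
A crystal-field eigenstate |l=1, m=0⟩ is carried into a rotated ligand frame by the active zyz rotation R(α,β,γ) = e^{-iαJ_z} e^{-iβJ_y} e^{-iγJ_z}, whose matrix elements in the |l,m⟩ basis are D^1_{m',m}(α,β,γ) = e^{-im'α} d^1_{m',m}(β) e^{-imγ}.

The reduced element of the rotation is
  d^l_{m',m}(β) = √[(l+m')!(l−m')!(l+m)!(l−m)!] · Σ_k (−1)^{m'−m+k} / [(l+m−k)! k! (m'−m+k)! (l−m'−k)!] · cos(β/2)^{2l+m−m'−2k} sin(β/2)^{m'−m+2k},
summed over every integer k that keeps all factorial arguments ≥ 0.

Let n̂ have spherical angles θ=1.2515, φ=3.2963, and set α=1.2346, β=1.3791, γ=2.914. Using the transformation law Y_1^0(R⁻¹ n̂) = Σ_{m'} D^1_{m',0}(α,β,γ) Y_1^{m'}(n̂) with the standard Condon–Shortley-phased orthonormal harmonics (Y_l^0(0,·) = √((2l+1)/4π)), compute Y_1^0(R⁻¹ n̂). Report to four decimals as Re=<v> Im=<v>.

Re=-0.1855 Im=0.0000

Need the full column D^1_{m',0} for m'=−1..1 at α=1.2346, β=1.3791, γ=2.9140.
cos(β/2)=0.771532, sin(β/2)=0.636190
d^1_{-1,0}: single k=1 term ⇒ +0.694154;  D = +0.229001+0.655293i
d^1_{0,0}: k∈[0..1] ⇒ +0.595262 -0.404738 = +0.190524;  D = +0.190524+0.000000i
d^1_{1,0}: single k=0 term ⇒ -0.694154;  D = -0.229001+0.655293i
Y_1^{m'}(θ=1.2515,φ=3.2963) and Σ D·Y over m':
  (+0.2290+0.6553i)·(-0.3241+0.0505i)  (+0.1905+0.0000i)·(+0.1534+0.0000i)  (-0.2290+0.6553i)·(+0.3241+0.0505i)
Y_1^0(R⁻¹ n̂) = -0.185469+0.000000i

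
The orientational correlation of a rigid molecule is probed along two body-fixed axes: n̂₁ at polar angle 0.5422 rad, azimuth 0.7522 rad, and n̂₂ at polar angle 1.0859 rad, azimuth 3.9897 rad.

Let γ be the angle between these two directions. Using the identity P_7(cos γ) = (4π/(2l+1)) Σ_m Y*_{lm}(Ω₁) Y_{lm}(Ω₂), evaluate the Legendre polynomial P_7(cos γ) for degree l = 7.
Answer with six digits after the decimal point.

Term-by-term m-sum for l=7 (normalisation 4π/15 = 0.837758):
  m=-7: (0.00256 - 0.00415j) × (-0.19955 - 0.07204j) = -0.00081 + 0.00064j  (running Σ = -0.00081 + 0.00064j)
  m=-6: (-0.00599 - 0.02966j) × (0.15367 + 0.38897j) = 0.01062 - 0.00689j  (running Σ = 0.00981 - 0.00624j)
  m=-5: (-0.09333 - 0.06655j) × (0.16494 - 0.32322j) = -0.03690 + 0.01919j  (running Σ = -0.02710 + 0.01295j)
  m=-4: (-0.28885 + 0.03858j) × (0.03564 - 0.00913j) = -0.00994 + 0.00401j  (running Σ = -0.03704 + 0.01696j)
  m=-3: (-0.30381 + 0.37127j) × (-0.29073 - 0.19774j) = 0.16174 - 0.04787j  (running Σ = 0.12470 - 0.03090j)
  m=-2: (0.02669 + 0.40145j) × (0.01534 + 0.12171j) = -0.04845 + 0.00941j  (running Σ = 0.07625 - 0.02150j)
  m=-1: (-0.07162 - 0.06701j) × (-0.20051 + 0.22737j) = 0.02960 - 0.00285j  (running Σ = 0.10585 - 0.02434j)
  m=0: (-0.43860 + 0.00000j) × (0.16315 + 0.00000j) = -0.07156 + 0.00000j  (running Σ = 0.03430 - 0.02434j)
  m=1: (0.07162 - 0.06701j) × (0.20051 + 0.22737j) = 0.02960 + 0.00285j  (running Σ = 0.06389 - 0.02150j)
  m=2: (0.02669 - 0.40145j) × (0.01534 - 0.12171j) = -0.04845 - 0.00941j  (running Σ = 0.01544 - 0.03090j)
  m=3: (0.30381 + 0.37127j) × (0.29073 - 0.19774j) = 0.16174 + 0.04787j  (running Σ = 0.17719 + 0.01696j)
  m=4: (-0.28885 - 0.03858j) × (0.03564 + 0.00913j) = -0.00994 - 0.00401j  (running Σ = 0.16724 + 0.01295j)
  m=5: (0.09333 - 0.06655j) × (-0.16494 - 0.32322j) = -0.03690 - 0.01919j  (running Σ = 0.13034 - 0.00624j)
  m=6: (-0.00599 + 0.02966j) × (0.15367 - 0.38897j) = 0.01062 + 0.00689j  (running Σ = 0.14096 + 0.00064j)
  m=7: (-0.00256 - 0.00415j) × (0.19955 - 0.07204j) = -0.00081 - 0.00064j  (running Σ = 0.14015 - 0.00000j)
Accumulated sum 0.14015 - 0.00000j; after 4π/(2l+1) scaling, 0.11741 - 0.00000j ⇒ P_7 = 0.117409

0.117409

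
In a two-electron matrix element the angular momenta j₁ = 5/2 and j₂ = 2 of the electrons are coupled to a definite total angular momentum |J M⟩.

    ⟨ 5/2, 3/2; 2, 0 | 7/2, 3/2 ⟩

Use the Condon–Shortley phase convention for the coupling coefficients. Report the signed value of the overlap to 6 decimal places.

+0.534522

triangle: 1!·4!·3!/9! = 144/362880
(j±m)!: 4!·1!·2!·2!·5!·2! = 23040
prefactor² = (2J+1)·Δ·N² = 512/7
  k=0: +1/(0!·1!·1!·2!·3!·1!) = 1/12
  k=1: −1/(1!·0!·0!·1!·4!·2!) = -1/48
Σ = 1/16  ⇒  CG² = 512/7·(1/16)² = 2/7
CG = +√(2/7) = +0.534522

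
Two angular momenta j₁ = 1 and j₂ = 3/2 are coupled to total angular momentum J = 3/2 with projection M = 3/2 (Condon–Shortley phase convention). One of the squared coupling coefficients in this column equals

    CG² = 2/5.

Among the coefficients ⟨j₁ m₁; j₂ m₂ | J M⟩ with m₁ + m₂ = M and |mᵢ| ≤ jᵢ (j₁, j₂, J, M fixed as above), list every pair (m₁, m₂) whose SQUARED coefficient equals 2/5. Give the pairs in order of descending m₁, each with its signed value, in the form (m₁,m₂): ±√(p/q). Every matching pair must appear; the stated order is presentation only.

(1,1/2): +√(2/5)

Admissible pairs with m₁+m₂ = M = 3/2: (0,3/2), (1,1/2)
  (m₁,m₂)=(1,1/2): CG² = 2/5, CG = +√(2/5)   ← matches the target
  (m₁,m₂)=(0,3/2): CG² = 3/5, CG = −√(3/5)
Pairs with CG² = 2/5: (1,1/2): +√(2/5)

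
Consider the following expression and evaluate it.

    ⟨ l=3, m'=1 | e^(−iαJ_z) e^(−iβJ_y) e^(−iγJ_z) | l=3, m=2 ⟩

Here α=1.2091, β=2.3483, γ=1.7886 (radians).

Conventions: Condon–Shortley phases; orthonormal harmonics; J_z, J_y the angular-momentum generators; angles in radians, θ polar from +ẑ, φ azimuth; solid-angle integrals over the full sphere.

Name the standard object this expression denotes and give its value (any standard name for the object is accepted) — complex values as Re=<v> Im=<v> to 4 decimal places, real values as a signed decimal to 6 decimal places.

Wigner D-matrix element, Re=-0.0193 Im=-0.2603

This is a Wigner D-matrix element — the rotation-matrix element ⟨l m'| R(α,β,γ) |l m⟩ in the angular-momentum basis.
First d^3_{1,2}(β=2.3483), then the phase factors e^{-i(1)α} and e^{-i(2)γ}:
Half-angle: c=0.386327, s=0.922362. N=√(24·2·120·1)=75.894664
k: max(0,(2)−(1))=1 … min(3+(2),3−(1))=2
  k=1: (−1)^0·75.8947/(24)·0.3863^5·0.9224^1 = +0.025100
  k=2: (−1)^1·75.8947/(12)·0.3863^3·0.9224^3 = -0.286154
d^3_{1,2}(2.3483) = +0.025100 -0.286154 = -0.261054
D = (+0.353861-0.935298i)·(-0.261054)·(-0.906614+0.421961i) = -0.019277-0.260341i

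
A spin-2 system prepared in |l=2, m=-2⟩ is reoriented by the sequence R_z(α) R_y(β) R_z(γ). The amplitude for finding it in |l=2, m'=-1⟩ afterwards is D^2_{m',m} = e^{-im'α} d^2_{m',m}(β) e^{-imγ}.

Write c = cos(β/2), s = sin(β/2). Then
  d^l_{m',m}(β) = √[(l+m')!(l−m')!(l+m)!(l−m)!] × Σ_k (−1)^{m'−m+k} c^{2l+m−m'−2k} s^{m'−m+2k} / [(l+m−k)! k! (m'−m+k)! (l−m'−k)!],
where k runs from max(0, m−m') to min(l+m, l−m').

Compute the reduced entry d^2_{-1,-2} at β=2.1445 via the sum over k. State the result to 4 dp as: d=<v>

d=-0.1920

d^2_{-1,-2}(β=2.1445) via the finite sum:
Half-angle: c=0.478149, s=0.878279. N=√(1·6·1·24)=12.000000
k: max(0,(-2)−(-1))=0 … min(2+(-2),2−(-1))=0
  k=0: (−1)^1·12.0000/(6)·0.4781^3·0.8783^1 = -0.192023
d^2_{-1,-2}(2.1445) = -0.192023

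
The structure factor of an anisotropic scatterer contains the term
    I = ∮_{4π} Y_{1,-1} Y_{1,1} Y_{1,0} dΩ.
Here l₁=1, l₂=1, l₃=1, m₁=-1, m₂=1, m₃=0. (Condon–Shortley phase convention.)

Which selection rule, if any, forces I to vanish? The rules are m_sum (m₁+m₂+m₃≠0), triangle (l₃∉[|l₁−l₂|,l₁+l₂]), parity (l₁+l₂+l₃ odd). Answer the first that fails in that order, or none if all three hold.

parity

Σmᵢ = 0  ✓
l₃∈[|l₁−l₂|,l₁+l₂]=[0,2], have l₃=1  ✓
Σlᵢ = 3 ⇒ odd  ✗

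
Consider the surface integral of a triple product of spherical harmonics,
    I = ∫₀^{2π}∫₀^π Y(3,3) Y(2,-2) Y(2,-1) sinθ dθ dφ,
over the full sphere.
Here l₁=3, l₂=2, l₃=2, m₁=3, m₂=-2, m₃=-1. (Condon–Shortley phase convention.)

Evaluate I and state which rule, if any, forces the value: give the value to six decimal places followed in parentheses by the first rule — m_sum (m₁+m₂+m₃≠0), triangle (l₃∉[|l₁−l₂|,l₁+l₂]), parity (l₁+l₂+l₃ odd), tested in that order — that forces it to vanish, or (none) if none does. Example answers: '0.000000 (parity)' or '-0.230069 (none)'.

Σlᵢ=7 odd — θ-integrand is odd under cosθ→−cosθ; I=0

0.000000 (parity)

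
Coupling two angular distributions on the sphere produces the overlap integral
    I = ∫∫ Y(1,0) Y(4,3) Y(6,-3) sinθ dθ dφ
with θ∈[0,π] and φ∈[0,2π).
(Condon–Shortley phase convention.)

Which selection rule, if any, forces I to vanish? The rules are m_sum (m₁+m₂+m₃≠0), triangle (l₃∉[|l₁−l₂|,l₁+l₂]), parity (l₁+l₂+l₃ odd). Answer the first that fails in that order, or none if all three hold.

triangle

azimuthal sum: 0 + 3 − 3 = 0  ✓
l₃ must lie in [3,5]; have l₃=6  ✗
L = 1 + 4 + 6 = 11 (odd)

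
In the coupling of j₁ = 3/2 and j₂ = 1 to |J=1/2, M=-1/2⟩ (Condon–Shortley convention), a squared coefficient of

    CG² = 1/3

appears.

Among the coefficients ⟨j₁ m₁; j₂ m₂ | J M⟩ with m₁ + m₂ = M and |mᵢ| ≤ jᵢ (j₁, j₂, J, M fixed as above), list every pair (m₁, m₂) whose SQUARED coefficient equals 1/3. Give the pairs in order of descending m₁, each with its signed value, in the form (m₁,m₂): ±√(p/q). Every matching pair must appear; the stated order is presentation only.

(-1/2,0): −√(1/3)

Admissible pairs with m₁+m₂ = M = -1/2: (-3/2,1), (-1/2,0), (1/2,-1)
  (m₁,m₂)=(1/2,-1): CG² = 1/6, CG = +√(1/6)
  (m₁,m₂)=(-1/2,0): CG² = 1/3, CG = −√(1/3)   ← matches the target
  (m₁,m₂)=(-3/2,1): CG² = 1/2, CG = +√(1/2)
Pairs with CG² = 1/3: (-1/2,0): −√(1/3)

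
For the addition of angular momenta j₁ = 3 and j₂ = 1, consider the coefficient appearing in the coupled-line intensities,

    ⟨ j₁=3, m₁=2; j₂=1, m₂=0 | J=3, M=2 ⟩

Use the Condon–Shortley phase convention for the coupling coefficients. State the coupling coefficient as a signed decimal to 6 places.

+0.577350  (= +√(1/3))

j₁+j₂−J=1  J+j₁−j₂=5  J−j₁+j₂=1  j₁+j₂+J+1=8
(j₁±m₁, j₂±m₂, J±M) = (5,1,1,1,5,1)
P² = 300
sum k=0..1:
  [0] +1/24 = 1/24
  [1] −1/120 = -1/120
S = 1/30
C² = P²·S² = 1/3 ; C = +0.577350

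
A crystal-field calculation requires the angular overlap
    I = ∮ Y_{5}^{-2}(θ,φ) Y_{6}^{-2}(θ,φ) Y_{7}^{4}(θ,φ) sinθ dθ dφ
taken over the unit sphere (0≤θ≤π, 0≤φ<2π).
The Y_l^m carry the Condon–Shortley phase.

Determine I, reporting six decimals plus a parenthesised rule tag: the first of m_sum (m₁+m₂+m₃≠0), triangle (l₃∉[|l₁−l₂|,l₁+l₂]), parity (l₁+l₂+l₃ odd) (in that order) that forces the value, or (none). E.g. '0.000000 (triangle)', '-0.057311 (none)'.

m-sum 0 ✓  L=18 even ✓  1≤7≤11 ✓
Π(2lᵢ+1) = 11×13×15 = 2145
triangle coeff Δ(5,6,7) = 1/174594420
Σ_t [0,4]: t=0:+1/4147200 t=1:−1/207360 t=2:+1/82944 t=3:−1/207360 t=4:+1/4147200 = 1/345600
(3j)²=420/46189 [(5 6 7; 0 0 0)], sign=-1
Σ_t [1,4]: t=1:−1/3110400 t=2:+1/691200 t=3:−1/1451520 t=4:+1/34836480 = 1/2150400
(3j)²=729/83980 [(5 6 7; -2 -2 4)], sign=-1
⇒ 4πI² = 229635/1356277
I = (+1)√(229635/1356277/(4π)) = 0.11607533
No selection rule forces the value: the integral is nonzero (none).

0.116075 (none)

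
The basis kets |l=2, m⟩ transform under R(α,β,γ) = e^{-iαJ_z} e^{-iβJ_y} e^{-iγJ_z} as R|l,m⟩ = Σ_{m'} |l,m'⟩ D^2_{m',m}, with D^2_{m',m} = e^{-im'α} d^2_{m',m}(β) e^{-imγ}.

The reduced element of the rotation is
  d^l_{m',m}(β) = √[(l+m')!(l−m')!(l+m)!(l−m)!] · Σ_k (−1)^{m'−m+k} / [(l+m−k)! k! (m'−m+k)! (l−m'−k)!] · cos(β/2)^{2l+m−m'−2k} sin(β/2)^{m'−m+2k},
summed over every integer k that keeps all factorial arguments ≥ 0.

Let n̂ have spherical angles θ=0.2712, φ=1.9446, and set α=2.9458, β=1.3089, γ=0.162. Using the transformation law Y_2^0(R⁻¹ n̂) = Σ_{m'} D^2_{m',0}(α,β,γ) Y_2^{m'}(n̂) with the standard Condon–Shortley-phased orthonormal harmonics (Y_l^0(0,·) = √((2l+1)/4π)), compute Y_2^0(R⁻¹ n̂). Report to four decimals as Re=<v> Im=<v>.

Re=-0.1722 Im=0.0000

Need the full column D^2_{m',0} for m'=−2..2 at α=2.9458, β=1.3089, γ=0.1620.
cos(β/2)=0.793383, sin(β/2)=0.608723
d^2_{-2,0}: single k=2 term ⇒ +0.571322;  D = +0.528075-0.218047i
d^2_{-1,0}: k∈[1..2] ⇒ +0.744635 -0.438346 = +0.306289;  D = -0.300437+0.059587i
d^2_{0,0}: k∈[0..2] ⇒ +0.396215 -0.932964 +0.137303 = -0.399446;  D = -0.399446+0.000000i
d^2_{1,0}: k∈[0..1] ⇒ -0.744635 +0.438346 = -0.306289;  D = +0.300437+0.059587i
d^2_{2,0}: single k=0 term ⇒ +0.571322;  D = +0.528075+0.218047i
Y_2^{m'}(θ=0.2712,φ=1.9446) and Σ D·Y over m':
  (+0.5281-0.2180i)·(-0.0203+0.0188i)  (-0.3004+0.0596i)·(-0.0728-0.1856i)  (-0.3994+0.0000i)·(+0.5629+0.0000i)  (+0.3004+0.0596i)·(+0.0728-0.1856i)  (+0.5281+0.2180i)·(-0.0203-0.0188i)
Y_2^0(R⁻¹ n̂) = -0.172221+0.000000i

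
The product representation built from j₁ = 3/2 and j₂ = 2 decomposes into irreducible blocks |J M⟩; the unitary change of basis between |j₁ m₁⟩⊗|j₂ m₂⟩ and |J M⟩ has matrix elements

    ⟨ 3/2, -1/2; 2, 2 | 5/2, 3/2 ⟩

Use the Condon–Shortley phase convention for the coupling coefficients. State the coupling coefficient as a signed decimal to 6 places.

-0.676123  (= −√(16/35))

triangle: 1!*2!*3!/7! = 12/5040
(j±m)!: 1!*2!*4!*0!*4!*1! = 1152
prefactor² = (2J+1)*Δ*N² = 576/35
  k=1: −1/(1!*0!*1!*3!*1!*0!) = -1/6
Σ = -1/6  ⇒  CG² = 576/35*(-1/6)² = 16/35
CG = −√(16/35) = -0.676123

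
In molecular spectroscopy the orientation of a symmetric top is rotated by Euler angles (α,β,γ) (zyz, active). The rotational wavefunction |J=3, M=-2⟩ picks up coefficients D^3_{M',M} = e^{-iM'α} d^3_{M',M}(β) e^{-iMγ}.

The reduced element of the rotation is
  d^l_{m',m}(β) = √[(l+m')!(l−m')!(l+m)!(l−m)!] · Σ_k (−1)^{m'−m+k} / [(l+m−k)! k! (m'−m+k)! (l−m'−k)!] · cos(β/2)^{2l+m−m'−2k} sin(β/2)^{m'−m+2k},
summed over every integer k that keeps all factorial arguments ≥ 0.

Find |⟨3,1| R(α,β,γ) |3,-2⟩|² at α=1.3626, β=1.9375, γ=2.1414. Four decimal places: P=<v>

P=0.0014

D^3_{1,-2}(1.3626,1.9375,2.1414) = e^{-i·1·1.3626}·d^3_{1,-2}(1.9375)·e^{-i·-2·2.1414}. Compute d first:
Half-angle: c=0.566330, s=0.824178. N=√(24·2·1·120)=75.894664
The bounds max(0,m−m')=0 and min(l+m,l−m')=1 give 2 terms
  k=0: (−1)^3·75.8947/(12)·0.5663^3·0.8242^3 = -0.643136
  k=1: (−1)^4·75.8947/(24)·0.5663^1·0.8242^5 = +0.681045
d^3_{1,-2}(1.9375) = -0.643136 +0.681045 = +0.037909
|D^3_{1,-2}|² = |d^3_{1,-2}(β)|² = (+0.037909)² = 0.001437 (the z-rotation phases have unit modulus)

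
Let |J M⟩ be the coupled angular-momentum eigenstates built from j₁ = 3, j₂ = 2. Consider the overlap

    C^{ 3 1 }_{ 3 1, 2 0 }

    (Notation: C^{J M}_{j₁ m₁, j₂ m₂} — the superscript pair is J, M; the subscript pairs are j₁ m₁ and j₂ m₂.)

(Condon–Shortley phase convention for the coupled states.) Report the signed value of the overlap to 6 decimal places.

triangle: 2!·4!·2!/9! = 96/362880
(j±m)!: 4!·2!·2!·2!·4!·2! = 9216
prefactor² = (2J+1)·Δ·N² = 256/15
  k=0: +1/(0!·2!·2!·2!·2!·0!) = 1/16
  k=1: −1/(1!·1!·1!·1!·3!·1!) = -1/6
  k=2: +1/(2!·0!·0!·0!·4!·2!) = 1/96
Σ = -3/32  ⇒  CG² = 256/15·(-3/32)² = 3/20
CG = −√(3/20) = -0.387298

−√(3/20) = -0.387298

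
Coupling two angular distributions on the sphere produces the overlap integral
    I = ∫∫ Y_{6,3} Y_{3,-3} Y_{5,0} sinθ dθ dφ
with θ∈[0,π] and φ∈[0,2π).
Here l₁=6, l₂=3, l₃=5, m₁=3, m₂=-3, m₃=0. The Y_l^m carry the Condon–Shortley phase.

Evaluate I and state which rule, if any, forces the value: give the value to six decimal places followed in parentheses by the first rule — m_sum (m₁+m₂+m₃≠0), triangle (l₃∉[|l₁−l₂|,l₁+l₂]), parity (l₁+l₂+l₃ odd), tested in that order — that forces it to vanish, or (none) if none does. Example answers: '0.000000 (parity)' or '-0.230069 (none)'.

0.190675 (none)

Checks pass: Σm=0; 14 even; l₃=5∈[3,9].
(2·6+1)(2·3+1)(2·5+1) = 1001
Δ: 4! 8! 2! / 15! → 1/675675
sum: t=1:−1/8640 t=2:+1/2304 t=3:−1/8640 = 7/34560
3j²(6 3 5; 0 0 0) = Δ·Π!·Σ² = 7/429  (sign -1)
sum: t=0:+1/34560 = 1/34560
3j²(6 3 5; 3 -3 0) = Δ·Π!·Σ² = 4/143  (sign -1)
combine: 4πI² = 1001·7/429·4/143 = 196/429
take √, sign +1: I = 0.19067531
No selection rule forces the value: the integral is nonzero (none).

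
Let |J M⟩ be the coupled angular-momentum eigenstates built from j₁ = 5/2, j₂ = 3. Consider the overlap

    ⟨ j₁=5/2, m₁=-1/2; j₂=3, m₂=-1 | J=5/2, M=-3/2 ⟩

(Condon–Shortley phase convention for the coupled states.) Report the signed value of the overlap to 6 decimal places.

-0.169031

j₁+j₂−J=3  J+j₁−j₂=2  J−j₁+j₂=3  j₁+j₂+J+1=9
(j₁±m₁, j₂±m₂, J±M) = (2,3,2,4,1,4)
P² = 576/35
sum k=1..2:
  [1] −1/8 = -1/8
  [2] +1/12 = 1/12
S = -1/24
C² = P²·S² = 1/35 ; C = -0.169031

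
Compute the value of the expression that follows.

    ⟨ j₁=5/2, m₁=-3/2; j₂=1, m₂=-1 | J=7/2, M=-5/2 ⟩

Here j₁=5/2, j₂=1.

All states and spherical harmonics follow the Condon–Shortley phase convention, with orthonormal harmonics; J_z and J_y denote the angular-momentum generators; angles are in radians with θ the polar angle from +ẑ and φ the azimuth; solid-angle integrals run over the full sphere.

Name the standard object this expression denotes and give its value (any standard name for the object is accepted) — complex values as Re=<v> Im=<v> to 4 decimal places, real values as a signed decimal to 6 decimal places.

This is a Clebsch–Gordan (vector-coupling) coefficient.
triangle: 0!*5!*2!/8! = 240/40320
(j±m)!: 1!*4!*0!*2!*1!*6! = 34560
prefactor² = (2J+1)*Δ*N² = 11520/7
  k=0: +1/(0!*0!*4!*0!*1!*2!) = 1/48
Σ = 1/48  ⇒  CG² = 11520/7*(1/48)² = 5/7
CG = +√(5/7) = +0.845154

Clebsch–Gordan coefficient, +√(5/7) ≈ +0.845154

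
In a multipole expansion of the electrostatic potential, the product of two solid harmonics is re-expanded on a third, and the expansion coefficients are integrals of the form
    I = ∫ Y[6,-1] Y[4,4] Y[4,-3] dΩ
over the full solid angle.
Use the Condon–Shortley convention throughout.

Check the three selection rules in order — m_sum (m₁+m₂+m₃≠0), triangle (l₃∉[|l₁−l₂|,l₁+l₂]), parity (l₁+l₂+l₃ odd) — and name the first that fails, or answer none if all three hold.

azimuthal sum: -1 + 4 − 3 = 0  ✓
2 ≤ 4 ≤ 10 (triangle on l)  ✓
L = 6 + 4 + 4 = 14 (even)  ✓

none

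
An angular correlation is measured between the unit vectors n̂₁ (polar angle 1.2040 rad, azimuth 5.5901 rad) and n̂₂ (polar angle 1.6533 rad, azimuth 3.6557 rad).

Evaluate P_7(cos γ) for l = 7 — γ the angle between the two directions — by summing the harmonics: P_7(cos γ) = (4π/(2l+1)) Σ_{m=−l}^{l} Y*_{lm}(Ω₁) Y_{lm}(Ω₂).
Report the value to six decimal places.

0.108918

Summing Y*_{l m}(θ₁,φ₁)·Y_{l m}(θ₂,φ₂) over m ∈ [−7, 7]; prefactor 4π/(2·7+1) = 0.837758:
  m=-7: (0.042855, 0.305859) × (0.438115, -0.215516) = (0.084693, 0.124766)  (running Σ = (0.084693, 0.124766))
  m=-6: (-0.233518, 0.377584) × (0.150822, 0.008598) = (-0.038466, 0.054940)  (running Σ = (0.046227, 0.179706))
  m=-5: (-0.165683, 0.055611) × (-0.276699, -0.177768) = (0.055730, 0.014065)  (running Σ = (0.101957, 0.193771))
  m=-4: (0.247502, 0.095784) × (-0.081082, -0.153624) = (-0.005353, -0.045789)  (running Σ = (0.096604, 0.147983))
  m=-3: (0.136824, 0.245495) × (-0.007976, 0.280048) = (-0.069842, 0.036359)  (running Σ = (0.026762, 0.184342))
  m=-2: (0.028884, -0.154665) × (-0.094291, 0.156384) = (0.021464, 0.019100)  (running Σ = (0.048226, 0.203442))
  m=-1: (0.233355, -0.193810) × (0.227579, -0.128529) = (0.028197, -0.074100)  (running Σ = (0.076422, 0.129342))
  m=0: (-0.123357, -0.000000) × (0.185097, 0.000000) = (-0.022833, -0.000000)  (running Σ = (0.053589, 0.129342))
  m=1: (-0.233355, -0.193810) × (-0.227579, -0.128529) = (0.028197, 0.074100)  (running Σ = (0.081786, 0.203442))
  m=2: (0.028884, 0.154665) × (-0.094291, -0.156384) = (0.021464, -0.019100)  (running Σ = (0.103250, 0.184342))
  m=3: (-0.136824, 0.245495) × (0.007976, 0.280048) = (-0.069842, -0.036359)  (running Σ = (0.033408, 0.147983))
  m=4: (0.247502, -0.095784) × (-0.081082, 0.153624) = (-0.005353, 0.045789)  (running Σ = (0.028055, 0.193771))
  m=5: (0.165683, 0.055611) × (0.276699, -0.177768) = (0.055730, -0.014065)  (running Σ = (0.083785, 0.179706))
  m=6: (-0.233518, -0.377584) × (0.150822, -0.008598) = (-0.038466, -0.054940)  (running Σ = (0.045319, 0.124766))
  m=7: (-0.042855, 0.305859) × (-0.438115, -0.215516) = (0.084693, -0.124766)  (running Σ = (0.130012, 0.000000))
Σ over m = (0.130012, 0.000000); ×(4π/15) → (0.108918, 0.000000). Real part: 0.108918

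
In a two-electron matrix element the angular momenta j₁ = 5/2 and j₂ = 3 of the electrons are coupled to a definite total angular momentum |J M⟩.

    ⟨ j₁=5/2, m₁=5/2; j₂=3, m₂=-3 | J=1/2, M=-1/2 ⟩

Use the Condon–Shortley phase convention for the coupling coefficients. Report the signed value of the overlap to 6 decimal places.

+√(2/7) ≈ +0.534522

j₁+j₂−J=5  J+j₁−j₂=0  J−j₁+j₂=1  j₁+j₂+J+1=7
(j₁±m₁, j₂±m₂, J±M) = (5,0,0,6,0,1)
P² = 28800/7
sum k=0..0:
  [0] +1/120 = 1/120
S = 1/120
C² = P²·S² = 2/7 ; C = +0.534522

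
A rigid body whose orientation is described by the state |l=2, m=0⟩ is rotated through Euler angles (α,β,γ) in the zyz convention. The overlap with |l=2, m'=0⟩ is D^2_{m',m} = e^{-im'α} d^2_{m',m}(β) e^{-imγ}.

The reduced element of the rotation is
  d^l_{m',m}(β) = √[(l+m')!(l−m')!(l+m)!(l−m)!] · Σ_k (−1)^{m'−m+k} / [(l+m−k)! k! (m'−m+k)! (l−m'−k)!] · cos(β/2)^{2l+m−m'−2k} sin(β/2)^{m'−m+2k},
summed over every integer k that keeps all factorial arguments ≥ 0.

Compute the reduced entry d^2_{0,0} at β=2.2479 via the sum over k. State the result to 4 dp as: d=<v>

d^2_{0,0}(β=2.2479) via the finite sum:
c=cos(2.247900/2)=0.432124, s=sin(2.247900/2)=0.901814; N=√[2·2·2·2]=4.000000
k: max(0,(0)−(0))=0 … min(2+(0),2−(0))=2
  k=0: (−1)^0·4.0000/(4)·0.4321^4·0.9018^0 = +0.034868
  k=1: (−1)^1·4.0000/(1)·0.4321^2·0.9018^2 = -0.607450
  k=2: (−1)^2·4.0000/(4)·0.4321^0·0.9018^4 = +0.661407
d^2_{0,0}(2.2479) = +0.034868 -0.607450 +0.661407 = +0.088825

d=0.0888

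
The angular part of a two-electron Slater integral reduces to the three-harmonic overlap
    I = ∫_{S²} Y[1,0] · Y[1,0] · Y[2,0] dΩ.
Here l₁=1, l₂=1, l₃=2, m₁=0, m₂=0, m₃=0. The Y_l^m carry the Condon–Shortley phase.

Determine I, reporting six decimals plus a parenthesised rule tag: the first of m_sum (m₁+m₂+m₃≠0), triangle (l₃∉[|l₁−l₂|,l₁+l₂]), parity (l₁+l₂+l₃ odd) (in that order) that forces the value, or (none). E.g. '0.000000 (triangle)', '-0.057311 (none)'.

0.252313 (none)

m-sum 0 ✓  L=4 even ✓  0≤2≤2 ✓
Π(2lᵢ+1) = 3×3×5 = 45
triangle coeff Δ(1,1,2) = 1/30
Σ_t [0,0]: t=0:+1/1 = 1/1
(3j)²=2/15 [(1 1 2; 0 0 0)], sign=+1
(m-triple is (0,0,0) — same symbol as above.)
⇒ 4πI² = 4/5
I = (+1)√(4/5/(4π)) = 0.25231325
No selection rule forces the value: the integral is nonzero (none).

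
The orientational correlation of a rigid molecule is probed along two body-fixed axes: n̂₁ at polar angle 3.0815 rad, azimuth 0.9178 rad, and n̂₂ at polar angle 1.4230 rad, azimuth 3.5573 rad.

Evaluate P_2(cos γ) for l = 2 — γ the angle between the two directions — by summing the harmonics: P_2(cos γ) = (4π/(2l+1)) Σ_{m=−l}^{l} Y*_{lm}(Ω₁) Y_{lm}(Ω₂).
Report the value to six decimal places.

Summing Y*_{l m}(θ₁,φ₁)·Y_{l m}(θ₂,φ₂) over m ∈ [−2, 2]; prefactor 4π/(2·2+1) = 2.513274:
  m=-2: (-0.000365, 0.001345) × (0.254639, -0.279223) = (0.000283, 0.000444)  (running Σ = (0.000283, 0.000444))
  m=-1: (-0.028138, -0.036785) × (-0.102941, 0.045441) = (0.004568, 0.002508)  (running Σ = (0.004851, 0.002952))
  m=0: (0.627370, -0.000000) × (-0.294874, 0.000000) = (-0.184995, 0.000000)  (running Σ = (-0.180144, 0.002952))
  m=1: (0.028138, -0.036785) × (0.102941, 0.045441) = (0.004568, -0.002508)  (running Σ = (-0.175576, 0.000444))
  m=2: (-0.000365, -0.001345) × (0.254639, 0.279223) = (0.000283, -0.000444)  (running Σ = (-0.175294, 0.000000))
Total Σ_m = (-0.175294, 0.000000). Multiply by 2.513274: (-0.440561, 0.000000). P_2(cos γ) = -0.440561

-0.440561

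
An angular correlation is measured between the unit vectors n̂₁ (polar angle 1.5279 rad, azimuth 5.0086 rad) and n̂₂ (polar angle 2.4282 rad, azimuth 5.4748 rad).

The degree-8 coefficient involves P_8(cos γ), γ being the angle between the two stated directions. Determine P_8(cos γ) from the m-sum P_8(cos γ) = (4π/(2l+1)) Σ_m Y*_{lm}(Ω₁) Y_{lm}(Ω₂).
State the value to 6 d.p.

0.077998

Term-by-term m-sum for l=8 (normalisation 4π/17 = 0.739198):
  [-8]  conj(Y_{8,-8})(Ω₁) = -0.36664 + 0.35688j ; Y_{8,-8}(Ω₂) = 0.01704 + 0.00317j ; Δ = -0.00738 + 0.00492j
  [-7]  conj(Y_{8,-7})(Ω₁) = -0.07698 - 0.04232j ; Y_{8,-7}(Ω₂) = -0.06500 + 0.04685j ; Δ = 0.00699 - 0.00086j
  [-6]  conj(Y_{8,-6})(Ω₁) = -0.07463 + 0.35629j ; Y_{8,-6}(Ω₂) = 0.03079 - 0.22185j ; Δ = 0.07674 + 0.02753j
  [-5]  conj(Y_{8,-5})(Ω₁) = -0.10276 + 0.00925j ; Y_{8,-5}(Ω₂) = 0.25568 + 0.32241j ; Δ = -0.02925 - 0.03077j
  [-4]  conj(Y_{8,-4})(Ω₁) = 0.12084 + 0.29739j ; Y_{8,-4}(Ω₂) = -0.45612 - 0.04206j ; Δ = -0.04261 - 0.14073j
  [-3]  conj(Y_{8,-3})(Ω₁) = -0.08560 + 0.06953j ; Y_{8,-3}(Ω₂) = 0.12335 - 0.10741j ; Δ = -0.00309 + 0.01777j
  [-2]  conj(Y_{8,-2})(Ω₁) = 0.25101 + 0.16895j ; Y_{8,-2}(Ω₂) = 0.01366 - 0.29685j ; Δ = 0.05358 - 0.07221j
  [-1]  conj(Y_{8,-1})(Ω₁) = -0.03307 + 0.10836j ; Y_{8,-1}(Ω₂) = 0.22307 + 0.23357j ; Δ = -0.03269 + 0.01645j
  [+0]  conj(Y_{8,0})(Ω₁) = 0.29719 + 0.00000j ; Y_{8,0}(Ω₂) = 0.20504 + 0.00000j ; Δ = 0.06094 + 0.00000j
  [+1]  conj(Y_{8,1})(Ω₁) = 0.03307 + 0.10836j ; Y_{8,1}(Ω₂) = -0.22307 + 0.23357j ; Δ = -0.03269 - 0.01645j
  [+2]  conj(Y_{8,2})(Ω₁) = 0.25101 - 0.16895j ; Y_{8,2}(Ω₂) = 0.01366 + 0.29685j ; Δ = 0.05358 + 0.07221j
  [+3]  conj(Y_{8,3})(Ω₁) = 0.08560 + 0.06953j ; Y_{8,3}(Ω₂) = -0.12335 - 0.10741j ; Δ = -0.00309 - 0.01777j
  [+4]  conj(Y_{8,4})(Ω₁) = 0.12084 - 0.29739j ; Y_{8,4}(Ω₂) = -0.45612 + 0.04206j ; Δ = -0.04261 + 0.14073j
  [+5]  conj(Y_{8,5})(Ω₁) = 0.10276 + 0.00925j ; Y_{8,5}(Ω₂) = -0.25568 + 0.32241j ; Δ = -0.02925 + 0.03077j
  [+6]  conj(Y_{8,6})(Ω₁) = -0.07463 - 0.35629j ; Y_{8,6}(Ω₂) = 0.03079 + 0.22185j ; Δ = 0.07674 - 0.02753j
  [+7]  conj(Y_{8,7})(Ω₁) = 0.07698 - 0.04232j ; Y_{8,7}(Ω₂) = 0.06500 + 0.04685j ; Δ = 0.00699 + 0.00086j
  [+8]  conj(Y_{8,8})(Ω₁) = -0.36664 - 0.35688j ; Y_{8,8}(Ω₂) = 0.01704 - 0.00317j ; Δ = -0.00738 - 0.00492j
Total Σ_m = 0.10552 + 0.00000j. Multiply by 0.739198: 0.07800 + 0.00000j. P_8(cos γ) = 0.077998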